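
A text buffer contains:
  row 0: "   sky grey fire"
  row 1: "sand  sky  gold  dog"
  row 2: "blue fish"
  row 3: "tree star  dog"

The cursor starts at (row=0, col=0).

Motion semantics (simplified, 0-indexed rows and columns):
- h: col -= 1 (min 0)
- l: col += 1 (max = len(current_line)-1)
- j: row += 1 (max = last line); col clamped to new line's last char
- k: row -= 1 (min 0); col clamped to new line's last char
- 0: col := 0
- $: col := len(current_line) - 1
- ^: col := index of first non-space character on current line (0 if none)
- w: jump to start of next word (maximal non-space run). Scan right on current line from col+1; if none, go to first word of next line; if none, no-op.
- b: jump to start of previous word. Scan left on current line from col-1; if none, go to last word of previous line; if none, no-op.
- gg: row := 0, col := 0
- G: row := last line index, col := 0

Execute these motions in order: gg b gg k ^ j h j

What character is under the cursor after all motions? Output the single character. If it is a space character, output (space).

After 1 (gg): row=0 col=0 char='_'
After 2 (b): row=0 col=0 char='_'
After 3 (gg): row=0 col=0 char='_'
After 4 (k): row=0 col=0 char='_'
After 5 (^): row=0 col=3 char='s'
After 6 (j): row=1 col=3 char='d'
After 7 (h): row=1 col=2 char='n'
After 8 (j): row=2 col=2 char='u'

Answer: u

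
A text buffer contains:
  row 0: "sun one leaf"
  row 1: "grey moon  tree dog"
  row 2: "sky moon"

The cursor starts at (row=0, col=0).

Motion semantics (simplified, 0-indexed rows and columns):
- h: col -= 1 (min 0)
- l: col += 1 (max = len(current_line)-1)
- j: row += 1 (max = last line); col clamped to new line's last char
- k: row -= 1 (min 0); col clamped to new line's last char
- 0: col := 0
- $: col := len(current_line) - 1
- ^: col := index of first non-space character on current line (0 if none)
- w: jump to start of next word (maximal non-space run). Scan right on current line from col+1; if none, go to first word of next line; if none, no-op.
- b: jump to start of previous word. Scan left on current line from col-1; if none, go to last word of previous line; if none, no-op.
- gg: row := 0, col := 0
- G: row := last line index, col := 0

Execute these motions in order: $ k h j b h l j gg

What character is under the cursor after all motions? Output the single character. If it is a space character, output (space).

After 1 ($): row=0 col=11 char='f'
After 2 (k): row=0 col=11 char='f'
After 3 (h): row=0 col=10 char='a'
After 4 (j): row=1 col=10 char='_'
After 5 (b): row=1 col=5 char='m'
After 6 (h): row=1 col=4 char='_'
After 7 (l): row=1 col=5 char='m'
After 8 (j): row=2 col=5 char='o'
After 9 (gg): row=0 col=0 char='s'

Answer: s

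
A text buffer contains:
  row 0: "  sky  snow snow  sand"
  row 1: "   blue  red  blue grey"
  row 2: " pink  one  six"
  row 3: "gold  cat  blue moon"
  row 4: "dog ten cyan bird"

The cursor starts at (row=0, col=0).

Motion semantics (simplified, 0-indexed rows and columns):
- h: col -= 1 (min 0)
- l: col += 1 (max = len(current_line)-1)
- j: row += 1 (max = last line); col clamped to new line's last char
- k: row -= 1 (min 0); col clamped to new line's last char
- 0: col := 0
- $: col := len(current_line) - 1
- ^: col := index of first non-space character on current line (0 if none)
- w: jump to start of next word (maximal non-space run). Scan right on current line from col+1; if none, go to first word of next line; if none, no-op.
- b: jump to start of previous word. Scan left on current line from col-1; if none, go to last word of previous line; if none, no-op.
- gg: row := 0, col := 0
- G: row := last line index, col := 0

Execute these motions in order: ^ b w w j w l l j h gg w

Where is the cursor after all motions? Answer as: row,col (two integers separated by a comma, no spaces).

After 1 (^): row=0 col=2 char='s'
After 2 (b): row=0 col=2 char='s'
After 3 (w): row=0 col=7 char='s'
After 4 (w): row=0 col=12 char='s'
After 5 (j): row=1 col=12 char='_'
After 6 (w): row=1 col=14 char='b'
After 7 (l): row=1 col=15 char='l'
After 8 (l): row=1 col=16 char='u'
After 9 (j): row=2 col=14 char='x'
After 10 (h): row=2 col=13 char='i'
After 11 (gg): row=0 col=0 char='_'
After 12 (w): row=0 col=2 char='s'

Answer: 0,2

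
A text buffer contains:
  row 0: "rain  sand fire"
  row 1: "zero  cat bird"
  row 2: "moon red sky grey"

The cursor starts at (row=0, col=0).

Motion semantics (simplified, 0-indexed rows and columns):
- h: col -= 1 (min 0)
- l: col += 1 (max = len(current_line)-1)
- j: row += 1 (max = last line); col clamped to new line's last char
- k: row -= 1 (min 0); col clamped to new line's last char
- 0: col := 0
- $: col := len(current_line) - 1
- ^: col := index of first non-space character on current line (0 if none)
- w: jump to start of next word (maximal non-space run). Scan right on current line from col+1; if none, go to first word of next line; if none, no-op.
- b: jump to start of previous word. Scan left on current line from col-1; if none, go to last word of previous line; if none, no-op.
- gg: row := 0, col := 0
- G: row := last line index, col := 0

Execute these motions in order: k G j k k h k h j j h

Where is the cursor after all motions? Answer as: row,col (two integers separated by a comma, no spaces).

After 1 (k): row=0 col=0 char='r'
After 2 (G): row=2 col=0 char='m'
After 3 (j): row=2 col=0 char='m'
After 4 (k): row=1 col=0 char='z'
After 5 (k): row=0 col=0 char='r'
After 6 (h): row=0 col=0 char='r'
After 7 (k): row=0 col=0 char='r'
After 8 (h): row=0 col=0 char='r'
After 9 (j): row=1 col=0 char='z'
After 10 (j): row=2 col=0 char='m'
After 11 (h): row=2 col=0 char='m'

Answer: 2,0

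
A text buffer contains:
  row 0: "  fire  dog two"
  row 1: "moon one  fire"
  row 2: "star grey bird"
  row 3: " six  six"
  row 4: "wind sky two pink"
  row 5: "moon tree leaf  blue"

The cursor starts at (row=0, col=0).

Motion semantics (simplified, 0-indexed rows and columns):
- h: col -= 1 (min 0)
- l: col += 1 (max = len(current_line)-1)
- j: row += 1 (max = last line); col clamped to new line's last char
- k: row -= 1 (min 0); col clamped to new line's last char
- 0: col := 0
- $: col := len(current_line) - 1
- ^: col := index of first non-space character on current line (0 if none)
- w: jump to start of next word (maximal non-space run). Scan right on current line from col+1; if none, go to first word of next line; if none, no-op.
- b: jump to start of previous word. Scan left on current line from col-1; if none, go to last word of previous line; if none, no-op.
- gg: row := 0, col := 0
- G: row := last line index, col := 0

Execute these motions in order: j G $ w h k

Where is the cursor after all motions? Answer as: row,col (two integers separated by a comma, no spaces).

Answer: 4,16

Derivation:
After 1 (j): row=1 col=0 char='m'
After 2 (G): row=5 col=0 char='m'
After 3 ($): row=5 col=19 char='e'
After 4 (w): row=5 col=19 char='e'
After 5 (h): row=5 col=18 char='u'
After 6 (k): row=4 col=16 char='k'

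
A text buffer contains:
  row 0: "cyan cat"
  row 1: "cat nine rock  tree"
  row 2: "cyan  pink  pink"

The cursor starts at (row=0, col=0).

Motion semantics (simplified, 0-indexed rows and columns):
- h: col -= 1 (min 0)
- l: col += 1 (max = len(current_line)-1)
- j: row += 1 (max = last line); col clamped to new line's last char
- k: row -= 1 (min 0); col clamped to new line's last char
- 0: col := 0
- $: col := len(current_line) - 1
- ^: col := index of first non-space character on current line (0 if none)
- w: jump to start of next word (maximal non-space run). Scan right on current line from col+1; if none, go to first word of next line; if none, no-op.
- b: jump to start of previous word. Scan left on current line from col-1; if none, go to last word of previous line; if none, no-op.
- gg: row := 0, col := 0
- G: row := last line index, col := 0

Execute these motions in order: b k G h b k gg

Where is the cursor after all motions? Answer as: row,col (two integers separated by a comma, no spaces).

Answer: 0,0

Derivation:
After 1 (b): row=0 col=0 char='c'
After 2 (k): row=0 col=0 char='c'
After 3 (G): row=2 col=0 char='c'
After 4 (h): row=2 col=0 char='c'
After 5 (b): row=1 col=15 char='t'
After 6 (k): row=0 col=7 char='t'
After 7 (gg): row=0 col=0 char='c'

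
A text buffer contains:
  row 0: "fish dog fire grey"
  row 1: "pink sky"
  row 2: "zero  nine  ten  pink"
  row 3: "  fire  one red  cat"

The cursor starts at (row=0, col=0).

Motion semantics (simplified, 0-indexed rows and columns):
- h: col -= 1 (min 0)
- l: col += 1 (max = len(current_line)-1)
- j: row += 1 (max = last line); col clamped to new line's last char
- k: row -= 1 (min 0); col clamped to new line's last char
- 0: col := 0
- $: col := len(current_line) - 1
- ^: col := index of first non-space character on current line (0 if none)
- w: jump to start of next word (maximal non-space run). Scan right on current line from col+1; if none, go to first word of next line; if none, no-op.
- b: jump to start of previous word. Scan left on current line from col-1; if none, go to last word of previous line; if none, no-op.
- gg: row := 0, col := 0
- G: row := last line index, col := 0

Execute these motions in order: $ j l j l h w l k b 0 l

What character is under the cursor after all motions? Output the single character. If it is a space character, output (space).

Answer: i

Derivation:
After 1 ($): row=0 col=17 char='y'
After 2 (j): row=1 col=7 char='y'
After 3 (l): row=1 col=7 char='y'
After 4 (j): row=2 col=7 char='i'
After 5 (l): row=2 col=8 char='n'
After 6 (h): row=2 col=7 char='i'
After 7 (w): row=2 col=12 char='t'
After 8 (l): row=2 col=13 char='e'
After 9 (k): row=1 col=7 char='y'
After 10 (b): row=1 col=5 char='s'
After 11 (0): row=1 col=0 char='p'
After 12 (l): row=1 col=1 char='i'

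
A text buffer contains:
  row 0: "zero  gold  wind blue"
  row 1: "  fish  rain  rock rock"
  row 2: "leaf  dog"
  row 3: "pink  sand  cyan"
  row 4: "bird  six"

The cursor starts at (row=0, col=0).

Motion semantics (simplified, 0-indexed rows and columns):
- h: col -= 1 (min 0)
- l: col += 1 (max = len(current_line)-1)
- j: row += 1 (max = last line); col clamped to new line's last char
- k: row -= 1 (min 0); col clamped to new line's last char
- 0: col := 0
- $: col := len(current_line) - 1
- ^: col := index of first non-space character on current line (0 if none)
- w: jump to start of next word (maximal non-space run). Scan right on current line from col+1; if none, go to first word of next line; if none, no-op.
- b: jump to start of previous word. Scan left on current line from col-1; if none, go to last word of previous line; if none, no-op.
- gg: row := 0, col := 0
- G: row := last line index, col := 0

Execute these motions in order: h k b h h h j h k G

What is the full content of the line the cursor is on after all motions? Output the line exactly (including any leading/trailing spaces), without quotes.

Answer: bird  six

Derivation:
After 1 (h): row=0 col=0 char='z'
After 2 (k): row=0 col=0 char='z'
After 3 (b): row=0 col=0 char='z'
After 4 (h): row=0 col=0 char='z'
After 5 (h): row=0 col=0 char='z'
After 6 (h): row=0 col=0 char='z'
After 7 (j): row=1 col=0 char='_'
After 8 (h): row=1 col=0 char='_'
After 9 (k): row=0 col=0 char='z'
After 10 (G): row=4 col=0 char='b'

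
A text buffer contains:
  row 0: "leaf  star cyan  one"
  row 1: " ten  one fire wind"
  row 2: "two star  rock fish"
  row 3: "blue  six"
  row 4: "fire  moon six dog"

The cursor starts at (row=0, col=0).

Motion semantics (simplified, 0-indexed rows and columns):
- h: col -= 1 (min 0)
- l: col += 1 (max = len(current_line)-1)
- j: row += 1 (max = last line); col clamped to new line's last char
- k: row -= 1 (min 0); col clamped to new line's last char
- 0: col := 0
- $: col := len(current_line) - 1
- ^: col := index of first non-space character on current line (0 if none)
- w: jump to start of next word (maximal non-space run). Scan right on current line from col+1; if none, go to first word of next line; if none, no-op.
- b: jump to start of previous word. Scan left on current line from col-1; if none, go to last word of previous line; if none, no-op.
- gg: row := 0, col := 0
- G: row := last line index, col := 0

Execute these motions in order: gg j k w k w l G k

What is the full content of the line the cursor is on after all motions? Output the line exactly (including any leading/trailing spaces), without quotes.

Answer: blue  six

Derivation:
After 1 (gg): row=0 col=0 char='l'
After 2 (j): row=1 col=0 char='_'
After 3 (k): row=0 col=0 char='l'
After 4 (w): row=0 col=6 char='s'
After 5 (k): row=0 col=6 char='s'
After 6 (w): row=0 col=11 char='c'
After 7 (l): row=0 col=12 char='y'
After 8 (G): row=4 col=0 char='f'
After 9 (k): row=3 col=0 char='b'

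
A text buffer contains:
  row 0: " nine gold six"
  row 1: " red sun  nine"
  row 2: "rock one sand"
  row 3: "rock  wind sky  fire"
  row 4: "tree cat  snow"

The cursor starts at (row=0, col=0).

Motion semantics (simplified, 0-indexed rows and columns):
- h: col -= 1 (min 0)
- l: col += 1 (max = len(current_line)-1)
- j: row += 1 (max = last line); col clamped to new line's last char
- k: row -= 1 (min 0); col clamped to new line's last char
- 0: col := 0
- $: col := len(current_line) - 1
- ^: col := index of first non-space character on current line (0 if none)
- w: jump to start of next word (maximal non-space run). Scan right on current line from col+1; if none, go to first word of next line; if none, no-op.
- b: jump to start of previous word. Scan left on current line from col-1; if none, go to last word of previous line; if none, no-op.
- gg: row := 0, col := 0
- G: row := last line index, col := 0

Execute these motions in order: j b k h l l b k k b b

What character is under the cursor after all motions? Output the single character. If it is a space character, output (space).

Answer: n

Derivation:
After 1 (j): row=1 col=0 char='_'
After 2 (b): row=0 col=11 char='s'
After 3 (k): row=0 col=11 char='s'
After 4 (h): row=0 col=10 char='_'
After 5 (l): row=0 col=11 char='s'
After 6 (l): row=0 col=12 char='i'
After 7 (b): row=0 col=11 char='s'
After 8 (k): row=0 col=11 char='s'
After 9 (k): row=0 col=11 char='s'
After 10 (b): row=0 col=6 char='g'
After 11 (b): row=0 col=1 char='n'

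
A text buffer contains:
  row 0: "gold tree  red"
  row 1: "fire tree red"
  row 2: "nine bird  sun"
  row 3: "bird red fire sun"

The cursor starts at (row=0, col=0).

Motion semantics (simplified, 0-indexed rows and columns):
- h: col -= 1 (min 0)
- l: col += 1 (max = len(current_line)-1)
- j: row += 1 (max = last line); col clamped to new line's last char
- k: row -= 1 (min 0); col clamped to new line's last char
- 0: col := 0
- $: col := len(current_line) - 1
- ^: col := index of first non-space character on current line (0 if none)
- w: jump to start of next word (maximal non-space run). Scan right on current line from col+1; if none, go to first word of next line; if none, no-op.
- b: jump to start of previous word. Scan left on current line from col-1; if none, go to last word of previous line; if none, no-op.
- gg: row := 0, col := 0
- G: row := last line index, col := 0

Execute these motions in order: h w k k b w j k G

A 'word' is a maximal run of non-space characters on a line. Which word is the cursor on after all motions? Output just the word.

Answer: bird

Derivation:
After 1 (h): row=0 col=0 char='g'
After 2 (w): row=0 col=5 char='t'
After 3 (k): row=0 col=5 char='t'
After 4 (k): row=0 col=5 char='t'
After 5 (b): row=0 col=0 char='g'
After 6 (w): row=0 col=5 char='t'
After 7 (j): row=1 col=5 char='t'
After 8 (k): row=0 col=5 char='t'
After 9 (G): row=3 col=0 char='b'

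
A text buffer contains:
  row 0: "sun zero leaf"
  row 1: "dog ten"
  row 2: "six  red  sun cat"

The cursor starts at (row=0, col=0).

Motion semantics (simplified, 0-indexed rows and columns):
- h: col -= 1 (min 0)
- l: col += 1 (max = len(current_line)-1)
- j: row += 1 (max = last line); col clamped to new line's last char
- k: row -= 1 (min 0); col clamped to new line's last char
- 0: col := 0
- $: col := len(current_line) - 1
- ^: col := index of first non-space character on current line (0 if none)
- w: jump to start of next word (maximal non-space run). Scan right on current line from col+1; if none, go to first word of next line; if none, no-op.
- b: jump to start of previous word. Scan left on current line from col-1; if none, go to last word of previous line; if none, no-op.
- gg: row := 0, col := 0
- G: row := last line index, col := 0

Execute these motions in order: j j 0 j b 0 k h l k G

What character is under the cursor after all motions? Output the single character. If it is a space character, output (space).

After 1 (j): row=1 col=0 char='d'
After 2 (j): row=2 col=0 char='s'
After 3 (0): row=2 col=0 char='s'
After 4 (j): row=2 col=0 char='s'
After 5 (b): row=1 col=4 char='t'
After 6 (0): row=1 col=0 char='d'
After 7 (k): row=0 col=0 char='s'
After 8 (h): row=0 col=0 char='s'
After 9 (l): row=0 col=1 char='u'
After 10 (k): row=0 col=1 char='u'
After 11 (G): row=2 col=0 char='s'

Answer: s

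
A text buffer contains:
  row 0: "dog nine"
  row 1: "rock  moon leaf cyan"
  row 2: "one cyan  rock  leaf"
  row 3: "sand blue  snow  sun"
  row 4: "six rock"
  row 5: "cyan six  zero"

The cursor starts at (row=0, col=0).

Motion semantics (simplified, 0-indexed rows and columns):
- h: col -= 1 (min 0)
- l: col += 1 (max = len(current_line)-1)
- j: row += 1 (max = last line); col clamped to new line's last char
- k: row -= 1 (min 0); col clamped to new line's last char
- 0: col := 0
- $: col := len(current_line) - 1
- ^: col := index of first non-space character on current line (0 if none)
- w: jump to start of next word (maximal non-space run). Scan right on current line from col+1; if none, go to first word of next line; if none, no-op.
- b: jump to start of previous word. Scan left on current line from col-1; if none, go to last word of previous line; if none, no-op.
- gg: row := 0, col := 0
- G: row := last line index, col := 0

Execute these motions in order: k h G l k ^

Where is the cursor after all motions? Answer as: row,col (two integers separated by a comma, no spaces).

After 1 (k): row=0 col=0 char='d'
After 2 (h): row=0 col=0 char='d'
After 3 (G): row=5 col=0 char='c'
After 4 (l): row=5 col=1 char='y'
After 5 (k): row=4 col=1 char='i'
After 6 (^): row=4 col=0 char='s'

Answer: 4,0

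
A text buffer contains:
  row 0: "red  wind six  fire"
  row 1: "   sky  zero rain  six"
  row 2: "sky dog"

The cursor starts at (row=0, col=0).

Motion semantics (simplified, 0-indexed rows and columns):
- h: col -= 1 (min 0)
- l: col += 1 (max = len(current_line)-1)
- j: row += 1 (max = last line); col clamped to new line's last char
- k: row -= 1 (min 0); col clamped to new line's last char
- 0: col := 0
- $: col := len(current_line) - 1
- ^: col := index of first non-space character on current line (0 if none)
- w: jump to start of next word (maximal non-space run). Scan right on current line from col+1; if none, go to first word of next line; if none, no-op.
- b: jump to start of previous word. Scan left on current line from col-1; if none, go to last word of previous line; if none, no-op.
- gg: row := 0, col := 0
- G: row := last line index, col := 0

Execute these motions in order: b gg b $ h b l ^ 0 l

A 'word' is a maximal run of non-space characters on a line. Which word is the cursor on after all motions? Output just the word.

After 1 (b): row=0 col=0 char='r'
After 2 (gg): row=0 col=0 char='r'
After 3 (b): row=0 col=0 char='r'
After 4 ($): row=0 col=18 char='e'
After 5 (h): row=0 col=17 char='r'
After 6 (b): row=0 col=15 char='f'
After 7 (l): row=0 col=16 char='i'
After 8 (^): row=0 col=0 char='r'
After 9 (0): row=0 col=0 char='r'
After 10 (l): row=0 col=1 char='e'

Answer: red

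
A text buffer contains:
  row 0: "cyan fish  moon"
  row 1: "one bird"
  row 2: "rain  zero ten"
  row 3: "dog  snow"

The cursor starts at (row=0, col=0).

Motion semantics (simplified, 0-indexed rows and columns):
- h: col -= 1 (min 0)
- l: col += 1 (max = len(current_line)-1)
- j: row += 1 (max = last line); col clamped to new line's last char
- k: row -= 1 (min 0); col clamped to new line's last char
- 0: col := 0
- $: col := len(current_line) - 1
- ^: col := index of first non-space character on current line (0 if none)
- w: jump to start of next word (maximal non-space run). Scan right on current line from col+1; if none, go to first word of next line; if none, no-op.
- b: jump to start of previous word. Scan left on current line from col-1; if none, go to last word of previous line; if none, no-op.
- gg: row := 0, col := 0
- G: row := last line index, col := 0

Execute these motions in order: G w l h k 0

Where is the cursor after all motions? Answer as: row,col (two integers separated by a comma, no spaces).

Answer: 2,0

Derivation:
After 1 (G): row=3 col=0 char='d'
After 2 (w): row=3 col=5 char='s'
After 3 (l): row=3 col=6 char='n'
After 4 (h): row=3 col=5 char='s'
After 5 (k): row=2 col=5 char='_'
After 6 (0): row=2 col=0 char='r'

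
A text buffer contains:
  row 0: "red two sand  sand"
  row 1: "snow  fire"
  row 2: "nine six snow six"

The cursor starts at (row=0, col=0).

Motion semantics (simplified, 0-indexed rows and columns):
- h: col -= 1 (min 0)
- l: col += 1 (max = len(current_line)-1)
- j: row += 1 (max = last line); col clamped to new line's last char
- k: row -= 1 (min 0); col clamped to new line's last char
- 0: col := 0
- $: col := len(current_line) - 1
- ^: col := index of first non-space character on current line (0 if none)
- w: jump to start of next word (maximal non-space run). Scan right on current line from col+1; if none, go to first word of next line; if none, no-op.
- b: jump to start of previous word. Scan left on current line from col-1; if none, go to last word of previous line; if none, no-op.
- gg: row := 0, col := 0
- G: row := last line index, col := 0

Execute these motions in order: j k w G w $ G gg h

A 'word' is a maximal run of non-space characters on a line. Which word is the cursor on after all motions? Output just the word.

After 1 (j): row=1 col=0 char='s'
After 2 (k): row=0 col=0 char='r'
After 3 (w): row=0 col=4 char='t'
After 4 (G): row=2 col=0 char='n'
After 5 (w): row=2 col=5 char='s'
After 6 ($): row=2 col=16 char='x'
After 7 (G): row=2 col=0 char='n'
After 8 (gg): row=0 col=0 char='r'
After 9 (h): row=0 col=0 char='r'

Answer: red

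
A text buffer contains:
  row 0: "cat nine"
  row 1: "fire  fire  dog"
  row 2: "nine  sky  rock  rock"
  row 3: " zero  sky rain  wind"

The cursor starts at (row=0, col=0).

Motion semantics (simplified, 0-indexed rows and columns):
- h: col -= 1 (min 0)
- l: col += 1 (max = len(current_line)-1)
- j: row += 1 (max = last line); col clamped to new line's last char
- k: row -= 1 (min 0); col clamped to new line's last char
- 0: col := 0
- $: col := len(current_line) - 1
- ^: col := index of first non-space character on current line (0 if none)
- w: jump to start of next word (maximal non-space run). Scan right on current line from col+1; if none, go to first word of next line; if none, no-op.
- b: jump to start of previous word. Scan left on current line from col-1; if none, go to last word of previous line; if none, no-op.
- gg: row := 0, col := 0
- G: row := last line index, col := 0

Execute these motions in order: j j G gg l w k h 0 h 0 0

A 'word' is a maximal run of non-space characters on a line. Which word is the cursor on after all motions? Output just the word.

Answer: cat

Derivation:
After 1 (j): row=1 col=0 char='f'
After 2 (j): row=2 col=0 char='n'
After 3 (G): row=3 col=0 char='_'
After 4 (gg): row=0 col=0 char='c'
After 5 (l): row=0 col=1 char='a'
After 6 (w): row=0 col=4 char='n'
After 7 (k): row=0 col=4 char='n'
After 8 (h): row=0 col=3 char='_'
After 9 (0): row=0 col=0 char='c'
After 10 (h): row=0 col=0 char='c'
After 11 (0): row=0 col=0 char='c'
After 12 (0): row=0 col=0 char='c'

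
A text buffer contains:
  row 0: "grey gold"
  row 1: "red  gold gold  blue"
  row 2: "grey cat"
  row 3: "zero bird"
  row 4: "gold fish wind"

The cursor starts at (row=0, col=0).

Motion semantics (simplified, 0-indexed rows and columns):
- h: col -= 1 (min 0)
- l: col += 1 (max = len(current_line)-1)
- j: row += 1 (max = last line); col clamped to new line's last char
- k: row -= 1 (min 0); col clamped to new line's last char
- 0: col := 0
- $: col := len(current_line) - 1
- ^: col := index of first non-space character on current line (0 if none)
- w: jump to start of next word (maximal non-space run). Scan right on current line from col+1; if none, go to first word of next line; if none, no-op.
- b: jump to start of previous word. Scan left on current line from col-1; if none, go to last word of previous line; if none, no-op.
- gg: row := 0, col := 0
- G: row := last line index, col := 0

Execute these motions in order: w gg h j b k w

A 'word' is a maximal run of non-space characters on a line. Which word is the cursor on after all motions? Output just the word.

Answer: red

Derivation:
After 1 (w): row=0 col=5 char='g'
After 2 (gg): row=0 col=0 char='g'
After 3 (h): row=0 col=0 char='g'
After 4 (j): row=1 col=0 char='r'
After 5 (b): row=0 col=5 char='g'
After 6 (k): row=0 col=5 char='g'
After 7 (w): row=1 col=0 char='r'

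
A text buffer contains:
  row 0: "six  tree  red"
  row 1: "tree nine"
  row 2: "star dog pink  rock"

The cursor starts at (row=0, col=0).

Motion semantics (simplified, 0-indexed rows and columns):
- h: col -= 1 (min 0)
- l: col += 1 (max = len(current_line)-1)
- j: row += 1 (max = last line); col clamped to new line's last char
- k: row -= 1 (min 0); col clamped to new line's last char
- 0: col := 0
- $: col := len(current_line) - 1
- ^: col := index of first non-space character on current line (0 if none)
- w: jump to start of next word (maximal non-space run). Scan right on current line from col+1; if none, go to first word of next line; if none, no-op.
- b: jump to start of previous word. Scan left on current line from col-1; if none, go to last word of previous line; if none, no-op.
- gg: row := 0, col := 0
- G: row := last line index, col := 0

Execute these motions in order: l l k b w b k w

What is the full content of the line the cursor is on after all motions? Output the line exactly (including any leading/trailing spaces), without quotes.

After 1 (l): row=0 col=1 char='i'
After 2 (l): row=0 col=2 char='x'
After 3 (k): row=0 col=2 char='x'
After 4 (b): row=0 col=0 char='s'
After 5 (w): row=0 col=5 char='t'
After 6 (b): row=0 col=0 char='s'
After 7 (k): row=0 col=0 char='s'
After 8 (w): row=0 col=5 char='t'

Answer: six  tree  red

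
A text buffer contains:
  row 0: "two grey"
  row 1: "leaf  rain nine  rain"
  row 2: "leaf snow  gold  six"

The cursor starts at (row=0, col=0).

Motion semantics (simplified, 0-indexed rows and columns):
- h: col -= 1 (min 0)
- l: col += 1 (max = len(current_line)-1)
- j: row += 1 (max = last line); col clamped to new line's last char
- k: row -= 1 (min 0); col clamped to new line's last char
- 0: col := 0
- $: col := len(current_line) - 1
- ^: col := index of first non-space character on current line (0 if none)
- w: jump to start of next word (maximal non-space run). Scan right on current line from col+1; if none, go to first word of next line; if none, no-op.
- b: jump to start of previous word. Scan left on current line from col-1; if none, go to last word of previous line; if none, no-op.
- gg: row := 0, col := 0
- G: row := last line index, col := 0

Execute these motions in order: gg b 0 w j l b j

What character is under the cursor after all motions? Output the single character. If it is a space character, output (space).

After 1 (gg): row=0 col=0 char='t'
After 2 (b): row=0 col=0 char='t'
After 3 (0): row=0 col=0 char='t'
After 4 (w): row=0 col=4 char='g'
After 5 (j): row=1 col=4 char='_'
After 6 (l): row=1 col=5 char='_'
After 7 (b): row=1 col=0 char='l'
After 8 (j): row=2 col=0 char='l'

Answer: l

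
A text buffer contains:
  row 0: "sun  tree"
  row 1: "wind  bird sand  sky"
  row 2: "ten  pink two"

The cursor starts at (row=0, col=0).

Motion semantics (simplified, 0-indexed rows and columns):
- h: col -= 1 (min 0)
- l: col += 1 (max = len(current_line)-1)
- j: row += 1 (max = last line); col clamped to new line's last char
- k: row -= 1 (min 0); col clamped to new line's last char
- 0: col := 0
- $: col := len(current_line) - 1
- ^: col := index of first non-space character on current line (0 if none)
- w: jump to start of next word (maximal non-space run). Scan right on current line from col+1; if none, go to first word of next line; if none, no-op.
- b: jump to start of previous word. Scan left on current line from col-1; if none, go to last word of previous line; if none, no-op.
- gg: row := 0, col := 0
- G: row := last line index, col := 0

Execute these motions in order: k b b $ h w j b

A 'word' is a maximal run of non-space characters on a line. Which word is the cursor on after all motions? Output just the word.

Answer: sky

Derivation:
After 1 (k): row=0 col=0 char='s'
After 2 (b): row=0 col=0 char='s'
After 3 (b): row=0 col=0 char='s'
After 4 ($): row=0 col=8 char='e'
After 5 (h): row=0 col=7 char='e'
After 6 (w): row=1 col=0 char='w'
After 7 (j): row=2 col=0 char='t'
After 8 (b): row=1 col=17 char='s'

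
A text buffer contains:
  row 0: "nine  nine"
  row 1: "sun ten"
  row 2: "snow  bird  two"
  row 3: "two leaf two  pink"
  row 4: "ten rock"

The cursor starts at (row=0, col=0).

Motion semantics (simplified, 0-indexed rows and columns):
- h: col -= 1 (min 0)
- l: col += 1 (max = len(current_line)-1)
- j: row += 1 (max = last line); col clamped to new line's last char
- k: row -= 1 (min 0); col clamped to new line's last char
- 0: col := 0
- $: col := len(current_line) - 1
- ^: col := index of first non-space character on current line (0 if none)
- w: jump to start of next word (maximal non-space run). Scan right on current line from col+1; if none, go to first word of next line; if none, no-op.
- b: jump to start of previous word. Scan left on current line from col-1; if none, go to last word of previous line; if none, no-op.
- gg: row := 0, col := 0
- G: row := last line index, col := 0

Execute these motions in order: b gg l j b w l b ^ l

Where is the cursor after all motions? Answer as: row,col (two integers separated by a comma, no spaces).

Answer: 1,1

Derivation:
After 1 (b): row=0 col=0 char='n'
After 2 (gg): row=0 col=0 char='n'
After 3 (l): row=0 col=1 char='i'
After 4 (j): row=1 col=1 char='u'
After 5 (b): row=1 col=0 char='s'
After 6 (w): row=1 col=4 char='t'
After 7 (l): row=1 col=5 char='e'
After 8 (b): row=1 col=4 char='t'
After 9 (^): row=1 col=0 char='s'
After 10 (l): row=1 col=1 char='u'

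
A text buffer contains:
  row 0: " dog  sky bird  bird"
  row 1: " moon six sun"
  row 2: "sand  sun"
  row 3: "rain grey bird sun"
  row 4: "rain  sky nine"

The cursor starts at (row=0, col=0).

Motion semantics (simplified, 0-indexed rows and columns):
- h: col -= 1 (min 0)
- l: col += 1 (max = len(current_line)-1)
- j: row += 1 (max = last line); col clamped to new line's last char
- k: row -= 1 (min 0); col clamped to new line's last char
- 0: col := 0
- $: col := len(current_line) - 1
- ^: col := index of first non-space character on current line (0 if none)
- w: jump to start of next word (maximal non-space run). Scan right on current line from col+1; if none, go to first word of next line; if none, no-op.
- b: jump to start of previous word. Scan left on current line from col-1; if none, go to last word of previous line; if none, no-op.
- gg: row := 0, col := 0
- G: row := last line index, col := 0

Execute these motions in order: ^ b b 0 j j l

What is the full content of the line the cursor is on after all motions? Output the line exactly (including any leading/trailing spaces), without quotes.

After 1 (^): row=0 col=1 char='d'
After 2 (b): row=0 col=1 char='d'
After 3 (b): row=0 col=1 char='d'
After 4 (0): row=0 col=0 char='_'
After 5 (j): row=1 col=0 char='_'
After 6 (j): row=2 col=0 char='s'
After 7 (l): row=2 col=1 char='a'

Answer: sand  sun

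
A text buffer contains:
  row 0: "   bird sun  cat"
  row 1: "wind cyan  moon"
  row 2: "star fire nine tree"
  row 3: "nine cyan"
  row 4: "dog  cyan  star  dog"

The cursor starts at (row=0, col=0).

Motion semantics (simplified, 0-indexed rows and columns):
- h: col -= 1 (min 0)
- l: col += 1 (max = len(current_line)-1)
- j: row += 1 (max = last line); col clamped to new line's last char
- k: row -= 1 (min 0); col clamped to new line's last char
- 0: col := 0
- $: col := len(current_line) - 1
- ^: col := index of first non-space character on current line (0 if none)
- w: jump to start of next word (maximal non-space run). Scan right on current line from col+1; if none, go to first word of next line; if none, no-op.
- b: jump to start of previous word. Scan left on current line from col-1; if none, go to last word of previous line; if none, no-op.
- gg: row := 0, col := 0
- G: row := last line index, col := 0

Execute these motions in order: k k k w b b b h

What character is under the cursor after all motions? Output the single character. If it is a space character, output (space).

After 1 (k): row=0 col=0 char='_'
After 2 (k): row=0 col=0 char='_'
After 3 (k): row=0 col=0 char='_'
After 4 (w): row=0 col=3 char='b'
After 5 (b): row=0 col=3 char='b'
After 6 (b): row=0 col=3 char='b'
After 7 (b): row=0 col=3 char='b'
After 8 (h): row=0 col=2 char='_'

Answer: (space)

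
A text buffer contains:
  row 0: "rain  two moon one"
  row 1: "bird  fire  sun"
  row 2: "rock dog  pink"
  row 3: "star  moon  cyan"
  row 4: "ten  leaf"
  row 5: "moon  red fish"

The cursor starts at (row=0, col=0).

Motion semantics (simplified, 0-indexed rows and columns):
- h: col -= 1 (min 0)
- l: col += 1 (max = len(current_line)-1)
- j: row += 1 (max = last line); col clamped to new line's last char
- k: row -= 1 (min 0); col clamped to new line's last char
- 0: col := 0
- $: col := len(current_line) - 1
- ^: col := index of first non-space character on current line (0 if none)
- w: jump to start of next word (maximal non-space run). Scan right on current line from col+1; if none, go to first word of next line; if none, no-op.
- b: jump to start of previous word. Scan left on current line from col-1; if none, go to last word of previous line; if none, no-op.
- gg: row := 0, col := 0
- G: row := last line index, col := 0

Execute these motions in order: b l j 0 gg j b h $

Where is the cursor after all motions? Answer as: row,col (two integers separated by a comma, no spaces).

After 1 (b): row=0 col=0 char='r'
After 2 (l): row=0 col=1 char='a'
After 3 (j): row=1 col=1 char='i'
After 4 (0): row=1 col=0 char='b'
After 5 (gg): row=0 col=0 char='r'
After 6 (j): row=1 col=0 char='b'
After 7 (b): row=0 col=15 char='o'
After 8 (h): row=0 col=14 char='_'
After 9 ($): row=0 col=17 char='e'

Answer: 0,17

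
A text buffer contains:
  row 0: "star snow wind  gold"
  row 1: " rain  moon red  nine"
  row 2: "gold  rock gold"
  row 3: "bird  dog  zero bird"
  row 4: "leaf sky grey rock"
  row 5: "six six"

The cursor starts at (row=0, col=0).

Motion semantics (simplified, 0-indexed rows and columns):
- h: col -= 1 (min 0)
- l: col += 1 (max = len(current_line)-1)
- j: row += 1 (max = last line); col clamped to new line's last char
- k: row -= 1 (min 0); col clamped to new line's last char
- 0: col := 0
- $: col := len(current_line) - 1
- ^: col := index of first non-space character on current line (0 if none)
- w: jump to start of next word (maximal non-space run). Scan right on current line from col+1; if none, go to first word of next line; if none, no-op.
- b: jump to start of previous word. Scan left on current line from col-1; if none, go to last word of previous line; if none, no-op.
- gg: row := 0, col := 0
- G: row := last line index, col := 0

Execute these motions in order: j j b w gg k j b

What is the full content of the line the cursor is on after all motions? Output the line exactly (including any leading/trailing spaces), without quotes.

After 1 (j): row=1 col=0 char='_'
After 2 (j): row=2 col=0 char='g'
After 3 (b): row=1 col=17 char='n'
After 4 (w): row=2 col=0 char='g'
After 5 (gg): row=0 col=0 char='s'
After 6 (k): row=0 col=0 char='s'
After 7 (j): row=1 col=0 char='_'
After 8 (b): row=0 col=16 char='g'

Answer: star snow wind  gold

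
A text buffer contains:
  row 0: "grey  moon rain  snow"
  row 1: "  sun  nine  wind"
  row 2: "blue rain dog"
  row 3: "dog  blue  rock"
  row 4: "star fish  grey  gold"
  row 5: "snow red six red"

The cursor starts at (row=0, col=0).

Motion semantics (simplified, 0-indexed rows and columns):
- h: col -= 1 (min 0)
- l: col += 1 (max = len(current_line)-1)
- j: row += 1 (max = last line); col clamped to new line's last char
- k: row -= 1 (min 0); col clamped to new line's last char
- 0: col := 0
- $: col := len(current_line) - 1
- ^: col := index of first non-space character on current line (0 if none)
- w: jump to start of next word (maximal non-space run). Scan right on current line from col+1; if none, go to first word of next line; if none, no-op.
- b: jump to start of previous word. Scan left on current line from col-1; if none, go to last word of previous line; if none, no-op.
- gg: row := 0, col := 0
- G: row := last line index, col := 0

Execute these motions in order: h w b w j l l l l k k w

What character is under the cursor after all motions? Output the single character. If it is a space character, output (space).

After 1 (h): row=0 col=0 char='g'
After 2 (w): row=0 col=6 char='m'
After 3 (b): row=0 col=0 char='g'
After 4 (w): row=0 col=6 char='m'
After 5 (j): row=1 col=6 char='_'
After 6 (l): row=1 col=7 char='n'
After 7 (l): row=1 col=8 char='i'
After 8 (l): row=1 col=9 char='n'
After 9 (l): row=1 col=10 char='e'
After 10 (k): row=0 col=10 char='_'
After 11 (k): row=0 col=10 char='_'
After 12 (w): row=0 col=11 char='r'

Answer: r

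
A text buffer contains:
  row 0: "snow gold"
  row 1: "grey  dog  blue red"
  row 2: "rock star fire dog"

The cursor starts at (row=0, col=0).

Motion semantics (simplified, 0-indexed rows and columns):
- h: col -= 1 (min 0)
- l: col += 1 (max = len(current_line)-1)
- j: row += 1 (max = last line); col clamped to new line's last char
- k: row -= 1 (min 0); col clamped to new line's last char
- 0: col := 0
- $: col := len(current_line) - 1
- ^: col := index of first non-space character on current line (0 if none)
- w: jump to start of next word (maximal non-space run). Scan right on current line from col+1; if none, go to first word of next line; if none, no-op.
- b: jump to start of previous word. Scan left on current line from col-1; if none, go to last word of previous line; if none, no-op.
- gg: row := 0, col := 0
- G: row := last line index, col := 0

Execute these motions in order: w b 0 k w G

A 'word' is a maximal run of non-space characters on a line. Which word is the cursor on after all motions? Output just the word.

After 1 (w): row=0 col=5 char='g'
After 2 (b): row=0 col=0 char='s'
After 3 (0): row=0 col=0 char='s'
After 4 (k): row=0 col=0 char='s'
After 5 (w): row=0 col=5 char='g'
After 6 (G): row=2 col=0 char='r'

Answer: rock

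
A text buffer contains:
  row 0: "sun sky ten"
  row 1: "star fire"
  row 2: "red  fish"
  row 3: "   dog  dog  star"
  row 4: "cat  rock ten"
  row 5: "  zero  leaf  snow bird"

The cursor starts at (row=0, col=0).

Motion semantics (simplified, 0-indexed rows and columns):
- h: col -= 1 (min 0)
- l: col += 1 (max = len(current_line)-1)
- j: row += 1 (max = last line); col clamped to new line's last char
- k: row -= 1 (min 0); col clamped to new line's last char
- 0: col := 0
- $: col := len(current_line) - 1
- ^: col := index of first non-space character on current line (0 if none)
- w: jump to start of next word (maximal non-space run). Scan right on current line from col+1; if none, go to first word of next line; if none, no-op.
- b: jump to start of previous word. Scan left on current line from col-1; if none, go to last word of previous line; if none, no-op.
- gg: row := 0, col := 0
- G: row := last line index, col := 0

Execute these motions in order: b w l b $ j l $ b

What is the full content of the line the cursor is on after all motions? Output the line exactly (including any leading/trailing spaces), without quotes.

Answer: star fire

Derivation:
After 1 (b): row=0 col=0 char='s'
After 2 (w): row=0 col=4 char='s'
After 3 (l): row=0 col=5 char='k'
After 4 (b): row=0 col=4 char='s'
After 5 ($): row=0 col=10 char='n'
After 6 (j): row=1 col=8 char='e'
After 7 (l): row=1 col=8 char='e'
After 8 ($): row=1 col=8 char='e'
After 9 (b): row=1 col=5 char='f'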